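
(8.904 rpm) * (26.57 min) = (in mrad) 1.486e+06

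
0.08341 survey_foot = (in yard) 0.0278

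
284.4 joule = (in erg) 2.844e+09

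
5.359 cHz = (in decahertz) 0.005359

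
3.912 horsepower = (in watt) 2917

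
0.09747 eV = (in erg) 1.562e-13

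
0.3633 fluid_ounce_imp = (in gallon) 0.002727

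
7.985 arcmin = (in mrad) 2.323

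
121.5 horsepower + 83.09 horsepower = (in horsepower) 204.6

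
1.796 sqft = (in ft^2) 1.796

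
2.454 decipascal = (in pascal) 0.2454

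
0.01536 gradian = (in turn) 3.84e-05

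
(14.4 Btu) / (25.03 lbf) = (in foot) 447.7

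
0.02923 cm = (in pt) 0.8286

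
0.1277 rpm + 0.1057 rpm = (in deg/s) 1.4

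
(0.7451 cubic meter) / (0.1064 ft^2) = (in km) 0.07538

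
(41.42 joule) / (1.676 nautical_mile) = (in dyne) 1334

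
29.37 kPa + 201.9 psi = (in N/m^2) 1.421e+06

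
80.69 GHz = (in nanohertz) 8.069e+19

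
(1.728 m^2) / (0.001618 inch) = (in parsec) 1.363e-12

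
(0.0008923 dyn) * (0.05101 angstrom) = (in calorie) 1.088e-20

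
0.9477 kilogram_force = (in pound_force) 2.089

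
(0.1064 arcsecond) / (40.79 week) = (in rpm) 1.997e-13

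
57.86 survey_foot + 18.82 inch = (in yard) 19.81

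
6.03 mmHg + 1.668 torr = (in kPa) 1.026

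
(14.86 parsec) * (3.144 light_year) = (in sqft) 1.468e+35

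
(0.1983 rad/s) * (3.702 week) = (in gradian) 2.827e+07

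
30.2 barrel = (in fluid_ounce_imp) 1.69e+05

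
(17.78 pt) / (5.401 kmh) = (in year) 1.326e-10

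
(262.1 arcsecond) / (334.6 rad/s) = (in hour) 1.055e-09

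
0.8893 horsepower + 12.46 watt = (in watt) 675.6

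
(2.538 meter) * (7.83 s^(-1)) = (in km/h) 71.54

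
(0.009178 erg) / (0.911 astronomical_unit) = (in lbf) 1.514e-21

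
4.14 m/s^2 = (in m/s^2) 4.14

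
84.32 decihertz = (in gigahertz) 8.432e-09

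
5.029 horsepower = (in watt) 3750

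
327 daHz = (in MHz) 0.00327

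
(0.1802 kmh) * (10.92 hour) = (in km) 1.968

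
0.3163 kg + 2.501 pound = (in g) 1451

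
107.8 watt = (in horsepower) 0.1446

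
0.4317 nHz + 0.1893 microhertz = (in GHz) 1.897e-16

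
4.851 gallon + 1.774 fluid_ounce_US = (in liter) 18.42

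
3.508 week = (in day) 24.56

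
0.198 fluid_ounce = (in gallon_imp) 0.001288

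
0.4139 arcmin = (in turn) 1.916e-05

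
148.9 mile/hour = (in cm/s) 6656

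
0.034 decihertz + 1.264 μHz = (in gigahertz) 3.401e-12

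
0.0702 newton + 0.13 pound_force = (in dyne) 6.485e+04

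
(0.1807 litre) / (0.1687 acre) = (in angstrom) 2647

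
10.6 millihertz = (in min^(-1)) 0.636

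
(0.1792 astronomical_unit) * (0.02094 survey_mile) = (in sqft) 9.724e+12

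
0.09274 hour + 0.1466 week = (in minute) 1483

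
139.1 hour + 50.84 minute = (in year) 0.01598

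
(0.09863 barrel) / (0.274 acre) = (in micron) 14.14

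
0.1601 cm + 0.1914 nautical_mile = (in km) 0.3545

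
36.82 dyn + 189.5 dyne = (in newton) 0.002263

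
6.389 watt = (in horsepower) 0.008568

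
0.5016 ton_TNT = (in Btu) 1.989e+06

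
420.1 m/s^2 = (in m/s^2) 420.1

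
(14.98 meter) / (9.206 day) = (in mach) 5.531e-08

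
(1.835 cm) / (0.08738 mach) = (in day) 7.138e-09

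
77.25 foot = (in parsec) 7.631e-16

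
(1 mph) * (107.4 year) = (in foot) 4.968e+09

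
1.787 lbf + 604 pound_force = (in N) 2695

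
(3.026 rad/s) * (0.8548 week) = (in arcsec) 3.227e+11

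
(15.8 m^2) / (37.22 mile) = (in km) 2.638e-07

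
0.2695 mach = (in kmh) 330.4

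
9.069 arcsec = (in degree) 0.002519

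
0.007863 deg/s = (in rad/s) 0.0001372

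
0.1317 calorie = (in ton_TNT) 1.317e-10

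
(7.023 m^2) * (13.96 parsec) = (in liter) 3.025e+21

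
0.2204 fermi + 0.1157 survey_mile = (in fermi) 1.862e+17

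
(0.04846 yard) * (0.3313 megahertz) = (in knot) 2.854e+04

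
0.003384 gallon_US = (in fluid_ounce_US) 0.4332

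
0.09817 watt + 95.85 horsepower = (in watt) 7.148e+04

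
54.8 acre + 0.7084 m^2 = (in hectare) 22.18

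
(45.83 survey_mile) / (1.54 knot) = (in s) 9.31e+04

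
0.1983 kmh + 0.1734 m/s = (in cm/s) 22.85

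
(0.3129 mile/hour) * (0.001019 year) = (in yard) 4916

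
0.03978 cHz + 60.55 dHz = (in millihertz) 6055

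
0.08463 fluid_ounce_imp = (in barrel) 1.512e-05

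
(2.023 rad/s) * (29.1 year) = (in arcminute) 6.382e+12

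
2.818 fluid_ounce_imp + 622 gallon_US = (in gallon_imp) 517.9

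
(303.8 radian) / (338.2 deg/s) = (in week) 8.51e-05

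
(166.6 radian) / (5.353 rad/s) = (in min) 0.5187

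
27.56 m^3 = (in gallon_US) 7281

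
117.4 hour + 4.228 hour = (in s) 4.379e+05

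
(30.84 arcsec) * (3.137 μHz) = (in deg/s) 2.687e-08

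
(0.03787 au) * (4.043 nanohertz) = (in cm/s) 2290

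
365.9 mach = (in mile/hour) 2.787e+05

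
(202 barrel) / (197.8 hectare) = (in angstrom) 1.624e+05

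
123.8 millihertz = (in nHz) 1.238e+08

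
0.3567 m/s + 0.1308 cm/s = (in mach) 0.001051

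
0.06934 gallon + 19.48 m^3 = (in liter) 1.948e+04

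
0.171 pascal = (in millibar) 0.00171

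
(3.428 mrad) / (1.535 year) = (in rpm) 6.762e-10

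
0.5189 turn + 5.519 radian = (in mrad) 8779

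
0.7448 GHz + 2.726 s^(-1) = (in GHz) 0.7448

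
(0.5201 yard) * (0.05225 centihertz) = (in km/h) 0.0008946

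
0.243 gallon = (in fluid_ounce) 31.1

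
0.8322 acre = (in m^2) 3368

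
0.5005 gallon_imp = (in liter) 2.275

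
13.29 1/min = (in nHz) 2.215e+08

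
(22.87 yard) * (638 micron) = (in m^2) 0.01334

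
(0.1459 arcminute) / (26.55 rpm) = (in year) 4.84e-13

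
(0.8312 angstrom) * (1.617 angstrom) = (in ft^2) 1.447e-19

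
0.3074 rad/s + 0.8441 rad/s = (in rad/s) 1.151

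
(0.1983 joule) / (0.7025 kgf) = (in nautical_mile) 1.554e-05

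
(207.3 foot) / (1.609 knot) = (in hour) 0.0212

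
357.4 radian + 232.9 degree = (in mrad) 3.615e+05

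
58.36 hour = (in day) 2.432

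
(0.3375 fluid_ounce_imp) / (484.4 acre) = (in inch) 1.926e-10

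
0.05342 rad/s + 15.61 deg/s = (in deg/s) 18.67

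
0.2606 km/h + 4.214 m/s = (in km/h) 15.43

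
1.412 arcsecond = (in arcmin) 0.02353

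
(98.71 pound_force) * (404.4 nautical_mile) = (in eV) 2.053e+27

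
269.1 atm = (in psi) 3955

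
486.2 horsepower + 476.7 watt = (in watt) 3.63e+05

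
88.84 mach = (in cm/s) 3.025e+06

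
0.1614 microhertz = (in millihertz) 0.0001614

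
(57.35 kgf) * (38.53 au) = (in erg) 3.242e+22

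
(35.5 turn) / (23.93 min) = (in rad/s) 0.1554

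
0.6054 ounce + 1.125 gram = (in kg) 0.01829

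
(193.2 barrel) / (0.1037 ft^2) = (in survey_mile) 1.981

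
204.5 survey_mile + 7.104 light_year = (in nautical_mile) 3.629e+13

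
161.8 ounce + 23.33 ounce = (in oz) 185.1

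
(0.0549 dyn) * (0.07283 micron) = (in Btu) 3.79e-17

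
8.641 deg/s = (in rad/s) 0.1508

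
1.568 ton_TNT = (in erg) 6.561e+16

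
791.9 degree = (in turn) 2.2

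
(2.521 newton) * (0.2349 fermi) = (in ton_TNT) 1.415e-25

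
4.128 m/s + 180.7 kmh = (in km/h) 195.6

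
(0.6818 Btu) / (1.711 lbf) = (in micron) 9.451e+07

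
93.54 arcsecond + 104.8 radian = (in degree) 6005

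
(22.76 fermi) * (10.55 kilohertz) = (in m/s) 2.401e-10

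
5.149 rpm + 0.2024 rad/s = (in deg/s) 42.49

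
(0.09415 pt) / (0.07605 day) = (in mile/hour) 1.131e-08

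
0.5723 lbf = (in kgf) 0.2596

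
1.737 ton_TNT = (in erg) 7.268e+16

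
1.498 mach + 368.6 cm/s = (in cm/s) 5.138e+04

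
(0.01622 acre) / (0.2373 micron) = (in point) 7.841e+11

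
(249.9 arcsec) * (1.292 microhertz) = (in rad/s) 1.565e-09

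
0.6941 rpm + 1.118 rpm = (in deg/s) 10.87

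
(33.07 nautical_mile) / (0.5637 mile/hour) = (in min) 4051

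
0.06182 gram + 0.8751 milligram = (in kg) 6.27e-05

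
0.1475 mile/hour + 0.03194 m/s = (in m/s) 0.09788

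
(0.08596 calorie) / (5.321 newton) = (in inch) 2.661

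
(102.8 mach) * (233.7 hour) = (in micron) 2.945e+16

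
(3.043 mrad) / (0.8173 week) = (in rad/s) 6.156e-09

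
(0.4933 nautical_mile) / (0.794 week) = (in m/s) 0.001902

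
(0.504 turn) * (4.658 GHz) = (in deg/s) 8.451e+11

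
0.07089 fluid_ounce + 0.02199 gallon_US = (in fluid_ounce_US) 2.886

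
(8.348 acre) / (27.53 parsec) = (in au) 2.658e-25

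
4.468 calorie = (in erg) 1.869e+08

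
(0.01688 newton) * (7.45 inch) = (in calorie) 0.0007634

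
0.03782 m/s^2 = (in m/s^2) 0.03782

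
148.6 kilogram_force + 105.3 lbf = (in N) 1926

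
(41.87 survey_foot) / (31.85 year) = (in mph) 2.842e-08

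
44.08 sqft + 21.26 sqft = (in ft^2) 65.34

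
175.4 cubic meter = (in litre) 1.754e+05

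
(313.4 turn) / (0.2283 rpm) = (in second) 8.237e+04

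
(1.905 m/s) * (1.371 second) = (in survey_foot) 8.569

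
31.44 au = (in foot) 1.543e+13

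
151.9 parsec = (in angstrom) 4.687e+28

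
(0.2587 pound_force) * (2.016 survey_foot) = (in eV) 4.413e+18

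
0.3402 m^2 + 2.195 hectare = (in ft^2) 2.363e+05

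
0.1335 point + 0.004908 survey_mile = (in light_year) 8.349e-16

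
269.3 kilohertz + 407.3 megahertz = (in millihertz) 4.076e+11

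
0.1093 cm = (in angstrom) 1.093e+07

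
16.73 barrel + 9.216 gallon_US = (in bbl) 16.95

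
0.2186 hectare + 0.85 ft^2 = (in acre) 0.5402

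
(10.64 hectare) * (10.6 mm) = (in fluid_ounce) 3.814e+07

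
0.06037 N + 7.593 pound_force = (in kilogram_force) 3.45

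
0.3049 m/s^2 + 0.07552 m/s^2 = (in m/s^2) 0.3804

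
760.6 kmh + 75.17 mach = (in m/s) 2.581e+04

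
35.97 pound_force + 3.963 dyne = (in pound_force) 35.97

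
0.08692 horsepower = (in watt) 64.82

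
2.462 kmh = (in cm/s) 68.39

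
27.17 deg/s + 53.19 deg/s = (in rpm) 13.39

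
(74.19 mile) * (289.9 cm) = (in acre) 85.53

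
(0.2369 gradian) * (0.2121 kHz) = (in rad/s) 0.7893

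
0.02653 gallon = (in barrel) 0.0006317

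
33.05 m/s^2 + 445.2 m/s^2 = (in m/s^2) 478.2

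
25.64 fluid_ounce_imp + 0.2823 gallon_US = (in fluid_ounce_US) 60.77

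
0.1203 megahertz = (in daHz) 1.203e+04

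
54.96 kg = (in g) 5.496e+04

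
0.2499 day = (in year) 0.0006847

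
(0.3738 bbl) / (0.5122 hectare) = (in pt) 0.03289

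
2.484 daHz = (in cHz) 2484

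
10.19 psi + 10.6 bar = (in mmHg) 8478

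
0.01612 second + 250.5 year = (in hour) 2.194e+06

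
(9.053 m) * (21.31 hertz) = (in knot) 375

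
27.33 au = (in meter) 4.089e+12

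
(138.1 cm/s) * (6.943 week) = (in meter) 5.799e+06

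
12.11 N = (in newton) 12.11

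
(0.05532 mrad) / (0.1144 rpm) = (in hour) 1.283e-06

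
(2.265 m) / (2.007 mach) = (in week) 5.48e-09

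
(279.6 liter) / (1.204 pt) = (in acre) 0.1627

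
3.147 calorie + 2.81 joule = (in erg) 1.598e+08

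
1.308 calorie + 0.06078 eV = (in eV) 3.416e+19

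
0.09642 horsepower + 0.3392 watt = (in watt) 72.24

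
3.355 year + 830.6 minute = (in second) 1.059e+08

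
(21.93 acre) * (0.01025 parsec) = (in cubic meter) 2.807e+19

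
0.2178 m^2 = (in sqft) 2.344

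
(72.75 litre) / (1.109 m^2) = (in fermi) 6.56e+13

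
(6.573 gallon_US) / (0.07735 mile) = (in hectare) 1.999e-08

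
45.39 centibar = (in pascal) 4.539e+04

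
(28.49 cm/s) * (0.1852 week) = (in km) 31.91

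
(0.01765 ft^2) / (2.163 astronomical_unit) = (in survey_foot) 1.663e-14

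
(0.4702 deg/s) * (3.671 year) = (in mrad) 9.501e+08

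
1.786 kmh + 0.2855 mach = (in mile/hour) 218.6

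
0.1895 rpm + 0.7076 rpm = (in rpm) 0.8971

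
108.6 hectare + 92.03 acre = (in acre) 360.4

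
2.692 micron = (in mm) 0.002692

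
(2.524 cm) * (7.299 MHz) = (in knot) 3.581e+05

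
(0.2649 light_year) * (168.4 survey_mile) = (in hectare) 6.792e+16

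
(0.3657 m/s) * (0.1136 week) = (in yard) 2.748e+04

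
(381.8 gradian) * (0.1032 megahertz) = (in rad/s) 6.189e+05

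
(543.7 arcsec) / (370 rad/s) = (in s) 7.124e-06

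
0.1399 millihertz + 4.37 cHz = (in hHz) 0.0004384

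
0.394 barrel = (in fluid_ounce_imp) 2205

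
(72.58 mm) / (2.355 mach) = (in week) 1.497e-10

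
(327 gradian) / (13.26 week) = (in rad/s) 6.405e-07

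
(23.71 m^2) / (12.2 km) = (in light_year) 2.054e-19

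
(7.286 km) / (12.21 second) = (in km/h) 2148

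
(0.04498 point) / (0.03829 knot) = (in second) 0.0008056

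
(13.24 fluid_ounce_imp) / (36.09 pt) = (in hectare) 2.955e-06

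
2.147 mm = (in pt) 6.086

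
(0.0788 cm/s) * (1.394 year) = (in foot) 1.137e+05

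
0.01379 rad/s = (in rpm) 0.1317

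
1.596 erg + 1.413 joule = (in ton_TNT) 3.377e-10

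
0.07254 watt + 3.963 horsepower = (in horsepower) 3.963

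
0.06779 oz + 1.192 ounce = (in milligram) 3.571e+04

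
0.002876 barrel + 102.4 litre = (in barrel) 0.647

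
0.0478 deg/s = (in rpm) 0.007967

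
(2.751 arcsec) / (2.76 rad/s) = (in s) 4.832e-06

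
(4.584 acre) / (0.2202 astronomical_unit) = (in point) 0.001596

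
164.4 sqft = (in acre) 0.003774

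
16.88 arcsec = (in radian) 8.184e-05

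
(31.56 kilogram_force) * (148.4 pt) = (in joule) 16.2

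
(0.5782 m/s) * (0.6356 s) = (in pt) 1042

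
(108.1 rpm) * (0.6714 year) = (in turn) 3.815e+07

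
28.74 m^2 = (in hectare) 0.002874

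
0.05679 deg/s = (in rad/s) 0.0009912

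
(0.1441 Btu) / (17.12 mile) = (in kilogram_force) 0.0005627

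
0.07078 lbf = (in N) 0.3148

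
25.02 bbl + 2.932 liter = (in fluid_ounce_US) 1.346e+05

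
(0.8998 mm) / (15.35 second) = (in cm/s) 0.005862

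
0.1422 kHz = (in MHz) 0.0001422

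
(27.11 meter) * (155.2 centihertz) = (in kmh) 151.5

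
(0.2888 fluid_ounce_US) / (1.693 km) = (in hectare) 5.045e-13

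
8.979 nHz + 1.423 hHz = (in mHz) 1.423e+05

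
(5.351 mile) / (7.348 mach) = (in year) 1.091e-07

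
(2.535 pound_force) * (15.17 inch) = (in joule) 4.345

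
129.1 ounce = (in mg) 3.66e+06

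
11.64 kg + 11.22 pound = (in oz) 590.1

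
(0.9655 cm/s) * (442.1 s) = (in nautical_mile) 0.002305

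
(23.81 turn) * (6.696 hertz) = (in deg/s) 5.74e+04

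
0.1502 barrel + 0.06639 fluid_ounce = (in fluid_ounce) 807.5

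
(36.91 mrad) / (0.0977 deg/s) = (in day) 0.0002505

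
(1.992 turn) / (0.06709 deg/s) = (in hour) 2.969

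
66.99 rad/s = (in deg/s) 3838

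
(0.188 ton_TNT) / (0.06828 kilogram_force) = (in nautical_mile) 6.343e+05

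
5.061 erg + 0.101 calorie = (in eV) 2.638e+18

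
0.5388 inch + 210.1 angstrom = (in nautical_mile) 7.39e-06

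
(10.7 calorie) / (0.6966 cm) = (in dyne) 6.427e+08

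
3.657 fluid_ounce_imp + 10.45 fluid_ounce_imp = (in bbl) 0.002521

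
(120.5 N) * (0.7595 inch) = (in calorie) 0.5556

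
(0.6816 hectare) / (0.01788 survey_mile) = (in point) 6.714e+05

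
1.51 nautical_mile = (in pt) 7.927e+06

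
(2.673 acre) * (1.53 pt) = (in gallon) 1542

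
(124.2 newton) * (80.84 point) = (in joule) 3.542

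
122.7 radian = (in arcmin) 4.218e+05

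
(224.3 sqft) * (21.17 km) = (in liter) 4.411e+08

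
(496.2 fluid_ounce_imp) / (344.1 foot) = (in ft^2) 0.001447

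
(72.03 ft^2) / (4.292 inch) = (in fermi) 6.138e+16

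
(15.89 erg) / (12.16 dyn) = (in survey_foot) 0.04287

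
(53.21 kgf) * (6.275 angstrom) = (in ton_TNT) 7.826e-17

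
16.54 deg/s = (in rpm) 2.757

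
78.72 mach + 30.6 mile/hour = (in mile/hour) 5.999e+04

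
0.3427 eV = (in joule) 5.491e-20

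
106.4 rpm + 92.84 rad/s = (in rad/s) 104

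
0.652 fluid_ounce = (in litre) 0.01928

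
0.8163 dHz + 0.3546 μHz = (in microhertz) 8.163e+04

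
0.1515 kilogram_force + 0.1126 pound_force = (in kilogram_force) 0.2026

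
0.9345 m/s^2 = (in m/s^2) 0.9345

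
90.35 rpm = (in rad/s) 9.461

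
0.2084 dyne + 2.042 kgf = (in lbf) 4.502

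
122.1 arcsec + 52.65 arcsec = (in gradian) 0.05394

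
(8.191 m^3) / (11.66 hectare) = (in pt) 0.1991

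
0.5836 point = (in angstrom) 2.059e+06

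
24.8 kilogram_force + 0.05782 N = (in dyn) 2.433e+07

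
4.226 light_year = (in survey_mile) 2.484e+13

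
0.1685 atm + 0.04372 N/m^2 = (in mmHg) 128.1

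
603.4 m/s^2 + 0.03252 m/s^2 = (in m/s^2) 603.4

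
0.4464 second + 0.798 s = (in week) 2.058e-06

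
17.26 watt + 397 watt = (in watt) 414.3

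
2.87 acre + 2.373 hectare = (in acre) 8.734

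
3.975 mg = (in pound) 8.763e-06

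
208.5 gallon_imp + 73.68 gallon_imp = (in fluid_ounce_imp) 4.515e+04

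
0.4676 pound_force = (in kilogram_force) 0.2121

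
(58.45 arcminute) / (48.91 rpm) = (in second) 0.00332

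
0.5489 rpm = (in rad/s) 0.05748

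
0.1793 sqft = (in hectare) 1.666e-06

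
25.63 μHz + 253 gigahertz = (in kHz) 2.53e+08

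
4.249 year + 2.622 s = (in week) 221.6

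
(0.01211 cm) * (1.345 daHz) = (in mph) 0.003644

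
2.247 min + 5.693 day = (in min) 8200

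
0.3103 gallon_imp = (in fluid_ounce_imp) 49.65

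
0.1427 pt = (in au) 3.365e-16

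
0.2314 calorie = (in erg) 9.682e+06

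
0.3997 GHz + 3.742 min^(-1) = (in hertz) 3.997e+08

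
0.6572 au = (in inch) 3.871e+12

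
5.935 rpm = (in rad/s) 0.6215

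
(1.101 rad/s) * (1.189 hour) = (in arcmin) 1.62e+07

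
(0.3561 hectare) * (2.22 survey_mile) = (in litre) 1.272e+10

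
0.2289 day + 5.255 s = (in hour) 5.495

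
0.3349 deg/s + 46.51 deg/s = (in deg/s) 46.84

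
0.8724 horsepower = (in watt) 650.5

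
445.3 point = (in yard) 0.1718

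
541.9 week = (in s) 3.277e+08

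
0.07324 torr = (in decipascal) 97.65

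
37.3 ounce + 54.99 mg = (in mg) 1.057e+06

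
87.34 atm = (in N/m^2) 8.85e+06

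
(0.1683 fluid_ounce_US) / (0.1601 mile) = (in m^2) 1.932e-08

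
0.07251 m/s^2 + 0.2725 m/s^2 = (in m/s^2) 0.345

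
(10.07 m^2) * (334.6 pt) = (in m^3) 1.189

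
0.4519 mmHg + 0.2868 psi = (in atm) 0.02011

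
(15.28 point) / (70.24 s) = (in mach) 2.254e-07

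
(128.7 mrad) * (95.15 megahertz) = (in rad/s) 1.225e+07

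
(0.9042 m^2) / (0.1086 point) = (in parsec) 7.649e-13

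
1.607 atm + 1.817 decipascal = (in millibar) 1628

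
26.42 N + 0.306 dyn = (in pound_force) 5.939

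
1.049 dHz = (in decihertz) 1.049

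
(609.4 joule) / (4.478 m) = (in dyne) 1.361e+07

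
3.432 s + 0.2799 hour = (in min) 16.85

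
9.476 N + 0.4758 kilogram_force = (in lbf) 3.179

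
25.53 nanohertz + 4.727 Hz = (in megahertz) 4.727e-06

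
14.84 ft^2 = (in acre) 0.0003407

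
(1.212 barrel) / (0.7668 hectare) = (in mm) 0.02513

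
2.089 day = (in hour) 50.14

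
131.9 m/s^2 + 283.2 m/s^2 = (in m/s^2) 415.1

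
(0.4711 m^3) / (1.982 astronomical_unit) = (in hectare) 1.589e-16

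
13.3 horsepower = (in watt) 9918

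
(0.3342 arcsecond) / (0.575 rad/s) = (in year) 8.935e-14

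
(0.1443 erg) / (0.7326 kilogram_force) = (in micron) 0.002009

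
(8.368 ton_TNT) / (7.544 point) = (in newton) 1.316e+13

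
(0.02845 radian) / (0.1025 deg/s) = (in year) 5.043e-07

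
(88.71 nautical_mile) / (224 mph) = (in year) 5.203e-05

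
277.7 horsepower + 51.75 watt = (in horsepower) 277.8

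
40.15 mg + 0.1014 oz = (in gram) 2.915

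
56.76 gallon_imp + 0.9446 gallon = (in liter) 261.6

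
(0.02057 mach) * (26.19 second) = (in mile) 0.114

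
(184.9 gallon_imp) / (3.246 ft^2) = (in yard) 3.048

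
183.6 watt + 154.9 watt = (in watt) 338.5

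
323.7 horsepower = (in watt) 2.414e+05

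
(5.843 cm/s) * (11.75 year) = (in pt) 6.137e+10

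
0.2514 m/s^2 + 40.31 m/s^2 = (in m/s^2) 40.56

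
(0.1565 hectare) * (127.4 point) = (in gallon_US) 1.858e+04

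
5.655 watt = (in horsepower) 0.007583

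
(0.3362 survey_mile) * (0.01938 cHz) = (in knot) 0.2038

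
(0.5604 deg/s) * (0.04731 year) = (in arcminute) 5.017e+07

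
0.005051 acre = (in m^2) 20.44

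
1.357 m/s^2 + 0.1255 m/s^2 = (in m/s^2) 1.482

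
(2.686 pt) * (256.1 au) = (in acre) 8.971e+06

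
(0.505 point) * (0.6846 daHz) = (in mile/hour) 0.002728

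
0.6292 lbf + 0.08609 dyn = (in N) 2.799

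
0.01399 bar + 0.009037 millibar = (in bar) 0.014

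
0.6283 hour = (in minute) 37.7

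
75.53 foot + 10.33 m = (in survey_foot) 109.4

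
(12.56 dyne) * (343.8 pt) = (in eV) 9.508e+13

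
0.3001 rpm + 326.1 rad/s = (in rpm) 3114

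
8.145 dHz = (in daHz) 0.08145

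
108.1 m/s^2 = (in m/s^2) 108.1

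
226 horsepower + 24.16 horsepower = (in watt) 1.865e+05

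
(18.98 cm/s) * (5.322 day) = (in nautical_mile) 47.12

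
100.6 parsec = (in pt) 8.799e+21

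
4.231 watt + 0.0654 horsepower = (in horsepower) 0.07107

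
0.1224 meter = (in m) 0.1224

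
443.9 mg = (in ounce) 0.01566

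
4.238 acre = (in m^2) 1.715e+04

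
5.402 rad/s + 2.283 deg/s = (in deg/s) 311.8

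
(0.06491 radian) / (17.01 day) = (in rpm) 4.218e-07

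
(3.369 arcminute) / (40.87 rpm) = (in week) 3.786e-10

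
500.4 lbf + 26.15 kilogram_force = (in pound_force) 558.1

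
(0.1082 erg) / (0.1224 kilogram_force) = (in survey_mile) 5.601e-12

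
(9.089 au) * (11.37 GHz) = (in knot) 3.005e+22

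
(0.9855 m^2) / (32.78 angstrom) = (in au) 0.00201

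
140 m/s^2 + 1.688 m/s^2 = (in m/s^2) 141.7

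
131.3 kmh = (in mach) 0.1071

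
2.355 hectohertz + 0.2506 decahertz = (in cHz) 2.38e+04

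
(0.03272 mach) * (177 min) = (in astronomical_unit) 7.909e-07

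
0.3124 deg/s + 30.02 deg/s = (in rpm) 5.055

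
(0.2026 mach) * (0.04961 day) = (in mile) 183.7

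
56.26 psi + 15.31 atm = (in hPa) 1.939e+04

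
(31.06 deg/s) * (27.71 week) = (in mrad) 9.085e+09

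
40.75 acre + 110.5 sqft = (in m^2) 1.649e+05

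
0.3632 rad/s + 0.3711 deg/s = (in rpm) 3.53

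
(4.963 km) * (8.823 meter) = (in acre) 10.82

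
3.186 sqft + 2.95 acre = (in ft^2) 1.285e+05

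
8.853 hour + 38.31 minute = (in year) 0.001084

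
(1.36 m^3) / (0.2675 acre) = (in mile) 7.806e-07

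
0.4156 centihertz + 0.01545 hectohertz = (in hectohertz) 0.01549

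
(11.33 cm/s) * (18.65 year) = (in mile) 4.141e+04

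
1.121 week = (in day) 7.847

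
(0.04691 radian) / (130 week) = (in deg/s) 3.418e-08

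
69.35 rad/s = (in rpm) 662.2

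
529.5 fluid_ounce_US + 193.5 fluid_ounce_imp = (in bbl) 0.1331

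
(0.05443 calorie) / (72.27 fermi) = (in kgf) 3.213e+11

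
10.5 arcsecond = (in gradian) 0.003241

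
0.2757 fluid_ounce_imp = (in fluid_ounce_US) 0.2649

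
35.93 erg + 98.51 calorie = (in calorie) 98.51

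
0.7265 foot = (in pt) 627.7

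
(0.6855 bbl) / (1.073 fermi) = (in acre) 2.51e+10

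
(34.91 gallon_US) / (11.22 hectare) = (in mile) 7.318e-10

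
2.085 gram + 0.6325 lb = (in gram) 289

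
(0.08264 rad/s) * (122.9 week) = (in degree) 3.519e+08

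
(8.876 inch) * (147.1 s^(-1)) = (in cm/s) 3316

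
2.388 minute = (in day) 0.001658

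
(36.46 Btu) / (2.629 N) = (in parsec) 4.742e-13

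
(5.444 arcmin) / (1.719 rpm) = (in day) 1.018e-07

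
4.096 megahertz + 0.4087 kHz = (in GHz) 0.004096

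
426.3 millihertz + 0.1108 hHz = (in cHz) 1151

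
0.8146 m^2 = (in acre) 0.0002013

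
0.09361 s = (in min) 0.00156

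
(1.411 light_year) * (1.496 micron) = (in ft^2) 2.15e+11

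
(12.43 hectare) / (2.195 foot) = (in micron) 1.858e+11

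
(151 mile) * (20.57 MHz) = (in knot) 9.717e+12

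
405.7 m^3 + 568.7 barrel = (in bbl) 3120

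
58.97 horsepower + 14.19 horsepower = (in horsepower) 73.16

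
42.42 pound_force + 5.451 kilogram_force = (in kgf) 24.69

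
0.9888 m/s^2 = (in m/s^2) 0.9888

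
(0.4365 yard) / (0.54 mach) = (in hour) 6.03e-07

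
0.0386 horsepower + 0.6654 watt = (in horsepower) 0.03949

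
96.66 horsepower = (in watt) 7.208e+04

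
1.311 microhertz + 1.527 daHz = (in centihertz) 1527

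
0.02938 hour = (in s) 105.8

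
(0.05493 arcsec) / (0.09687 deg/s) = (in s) 0.0001575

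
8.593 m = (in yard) 9.397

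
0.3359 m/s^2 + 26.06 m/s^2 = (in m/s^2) 26.4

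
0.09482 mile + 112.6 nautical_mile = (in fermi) 2.087e+20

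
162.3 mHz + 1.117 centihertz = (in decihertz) 1.735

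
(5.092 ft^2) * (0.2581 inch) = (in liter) 3.101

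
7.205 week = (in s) 4.358e+06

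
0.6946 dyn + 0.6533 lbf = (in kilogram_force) 0.2963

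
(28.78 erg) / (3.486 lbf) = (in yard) 2.03e-07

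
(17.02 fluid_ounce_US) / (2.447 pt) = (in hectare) 5.831e-05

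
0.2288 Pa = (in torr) 0.001716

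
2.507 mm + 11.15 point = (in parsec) 2.087e-19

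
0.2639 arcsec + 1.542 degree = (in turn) 0.004284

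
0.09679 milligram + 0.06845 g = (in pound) 0.0001511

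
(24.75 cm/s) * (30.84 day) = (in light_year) 6.971e-11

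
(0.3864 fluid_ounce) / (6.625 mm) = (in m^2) 0.001725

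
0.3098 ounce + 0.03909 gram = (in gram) 8.822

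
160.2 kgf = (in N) 1571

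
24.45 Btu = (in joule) 2.58e+04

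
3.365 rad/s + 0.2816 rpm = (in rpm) 32.41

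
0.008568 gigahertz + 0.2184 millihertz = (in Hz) 8.568e+06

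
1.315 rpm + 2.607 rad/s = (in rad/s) 2.745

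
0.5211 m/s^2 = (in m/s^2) 0.5211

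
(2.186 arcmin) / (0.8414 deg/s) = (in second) 0.0433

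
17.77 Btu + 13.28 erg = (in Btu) 17.77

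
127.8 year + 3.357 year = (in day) 4.787e+04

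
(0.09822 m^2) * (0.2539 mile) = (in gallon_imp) 8828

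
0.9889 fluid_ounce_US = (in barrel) 0.0001839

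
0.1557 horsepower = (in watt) 116.1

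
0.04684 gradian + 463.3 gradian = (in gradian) 463.3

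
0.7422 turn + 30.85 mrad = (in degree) 269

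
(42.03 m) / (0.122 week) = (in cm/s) 0.05696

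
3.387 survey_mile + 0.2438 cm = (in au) 3.644e-08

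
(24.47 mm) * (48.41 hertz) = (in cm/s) 118.5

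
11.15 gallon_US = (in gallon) 11.15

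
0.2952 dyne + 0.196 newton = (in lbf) 0.04406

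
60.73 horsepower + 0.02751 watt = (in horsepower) 60.73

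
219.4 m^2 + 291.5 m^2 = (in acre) 0.1262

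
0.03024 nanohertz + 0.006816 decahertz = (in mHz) 68.16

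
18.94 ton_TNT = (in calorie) 1.894e+10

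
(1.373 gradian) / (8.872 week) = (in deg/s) 2.303e-07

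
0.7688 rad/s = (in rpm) 7.341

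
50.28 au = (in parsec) 0.0002438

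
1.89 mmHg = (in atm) 0.002487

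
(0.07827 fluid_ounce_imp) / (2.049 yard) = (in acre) 2.933e-10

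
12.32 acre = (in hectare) 4.986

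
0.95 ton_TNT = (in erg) 3.975e+16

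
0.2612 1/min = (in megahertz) 4.353e-09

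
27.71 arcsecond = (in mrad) 0.1343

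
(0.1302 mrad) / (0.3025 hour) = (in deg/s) 6.85e-06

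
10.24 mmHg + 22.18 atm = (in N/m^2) 2.249e+06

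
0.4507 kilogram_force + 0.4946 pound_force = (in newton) 6.62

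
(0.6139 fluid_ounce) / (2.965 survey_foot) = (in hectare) 2.009e-09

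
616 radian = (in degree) 3.529e+04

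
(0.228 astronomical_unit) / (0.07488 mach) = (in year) 42.42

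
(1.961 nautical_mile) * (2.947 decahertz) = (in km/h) 3.853e+05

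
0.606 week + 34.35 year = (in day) 1.254e+04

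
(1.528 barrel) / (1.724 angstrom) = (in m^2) 1.409e+09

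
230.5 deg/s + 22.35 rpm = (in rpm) 60.77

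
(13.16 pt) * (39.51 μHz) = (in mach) 5.387e-10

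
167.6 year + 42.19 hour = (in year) 167.6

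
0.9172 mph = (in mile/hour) 0.9172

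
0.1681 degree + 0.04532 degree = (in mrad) 3.725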